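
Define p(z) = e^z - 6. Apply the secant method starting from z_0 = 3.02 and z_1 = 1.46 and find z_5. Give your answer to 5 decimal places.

1.79172

p(3.02) = 14.4912917, p(1.46) = -1.6940405
z_2 = 1.4600000 − (-1.6940405)·(1.4600000 − 3.0200000) / (-1.6940405 − 14.4912917) = 1.4600000 − (2.6427031)/(-16.1853322) = 1.6232777
p(1.6232777) = -0.9303202
z_3 = 1.6232777 − (-0.9303202)·(1.6232777 − 1.4600000) / (-0.9303202 − (-1.6940405)) = 1.6232777 − (-0.1519005)/(0.7637203) = 1.8221731
p(1.8221731) = 0.1852853
z_4 = 1.8221731 − 0.1852853·(1.8221731 − 1.6232777) / (0.1852853 − (-0.9303202)) = 1.8221731 − (0.0368524)/(1.1156055) = 1.7891396
p(1.7891396) = -0.0156987
z_5 = 1.7891396 − (-0.0156987)·(1.7891396 − 1.8221731) / (-0.0156987 − 0.1852853) = 1.7891396 − (0.0005186)/(-0.2009840) = 1.7917198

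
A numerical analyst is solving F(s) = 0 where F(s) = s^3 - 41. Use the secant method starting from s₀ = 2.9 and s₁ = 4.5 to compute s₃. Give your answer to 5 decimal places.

3.40963

F(2.9) = -16.6110000, F(4.5) = 50.1250000
s₂ = 4.5000000 − 50.1250000·(4.5000000 − 2.9000000) / (50.1250000 − (-16.6110000)) = 4.5000000 − (80.2000000)/(66.7360000) = 3.2982498
F(3.2982498) = -5.1201481
s₃ = 3.2982498 − (-5.1201481)·(3.2982498 − 4.5000000) / (-5.1201481 − 50.1250000) = 3.2982498 − (6.1531388)/(-55.2451481) = 3.4096286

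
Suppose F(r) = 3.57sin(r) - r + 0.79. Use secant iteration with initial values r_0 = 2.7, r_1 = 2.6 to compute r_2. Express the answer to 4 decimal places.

2.6073

F(2.7) = -0.384254, F(2.6) = 0.030340
r_2 = 2.600000 − 0.030340·(2.600000 − 2.700000) / (0.030340 − (-0.384254)) = 2.600000 − (-0.003034)/(0.414594) = 2.607318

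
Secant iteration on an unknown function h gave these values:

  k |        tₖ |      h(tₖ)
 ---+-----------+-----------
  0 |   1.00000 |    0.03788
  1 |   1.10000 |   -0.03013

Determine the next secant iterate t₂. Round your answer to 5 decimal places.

t₂ = 1.10000 − (-0.03013)·(1.10000 − 1.00000) / (-0.03013 − 0.03788)
   = 1.10000 − (-0.0030130)/(-0.0680100) = 1.0556977

1.05570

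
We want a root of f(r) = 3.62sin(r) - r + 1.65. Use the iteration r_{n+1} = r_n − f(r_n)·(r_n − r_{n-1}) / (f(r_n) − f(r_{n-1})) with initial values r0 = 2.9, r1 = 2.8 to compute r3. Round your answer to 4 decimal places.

2.8142

f(2.9) = -0.383917, f(2.8) = 0.062657
r2 = 2.800000 − 0.062657·(2.800000 − 2.900000) / (0.062657 − (-0.383917)) = 2.800000 − (-0.006266)/(0.446575) = 2.814031
f(2.814031) = 0.000652
r3 = 2.814031 − 0.000652·(2.814031 − 2.800000) / (0.000652 − 0.062657) = 2.814031 − (0.000009)/(-0.062005) = 2.814178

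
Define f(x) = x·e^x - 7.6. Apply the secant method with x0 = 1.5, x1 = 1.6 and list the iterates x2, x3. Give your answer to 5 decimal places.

f(1.5) = -0.8774664, f(1.6) = 0.3248519
x2 = 1.6000000 − 0.3248519·(1.6000000 − 1.5000000) / (0.3248519 − (-0.8774664)) = 1.6000000 − (0.0324852)/(1.2023183) = 1.5729812
f(1.5729812) = -0.0166589
x3 = 1.5729812 − (-0.0166589)·(1.5729812 − 1.6000000) / (-0.0166589 − 0.3248519) = 1.5729812 − (0.0004501)/(-0.3415108) = 1.5742992

1.57298, 1.57430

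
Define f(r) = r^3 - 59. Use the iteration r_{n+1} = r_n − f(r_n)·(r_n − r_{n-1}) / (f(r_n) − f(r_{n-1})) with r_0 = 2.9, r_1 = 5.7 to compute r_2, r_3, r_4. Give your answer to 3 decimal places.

f(2.9) = -34.61100, f(5.7) = 126.19300
r_2 = 5.70000 − 126.19300·(5.70000 − 2.90000) / (126.19300 − (-34.61100)) = 5.70000 − (353.34040)/(160.80400) = 3.50266
f(3.50266) = -16.02702
r_3 = 3.50266 − (-16.02702)·(3.50266 − 5.70000) / (-16.02702 − 126.19300) = 3.50266 − (35.21674)/(-142.22002) = 3.75029
f(3.75029) = -6.25357
r_4 = 3.75029 − (-6.25357)·(3.75029 − 3.50266) / (-6.25357 − (-16.02702)) = 3.75029 − (-1.54852)/(9.77345) = 3.90873

3.503, 3.750, 3.909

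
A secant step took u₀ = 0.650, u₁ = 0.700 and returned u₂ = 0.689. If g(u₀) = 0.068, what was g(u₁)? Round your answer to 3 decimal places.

-0.019

The secant line through (0.650, 0.068) and (0.700, g(u₁)) crosses zero at u₂ = 0.689.
So (0.650, 0.068), (0.700, g(u₁)), (0.689, 0) are collinear:
g(u₁) = 0.068 · (0.700 − 0.689) / (0.650 − 0.689) = 0.068 · (0.01100)/(-0.03900) = -0.01918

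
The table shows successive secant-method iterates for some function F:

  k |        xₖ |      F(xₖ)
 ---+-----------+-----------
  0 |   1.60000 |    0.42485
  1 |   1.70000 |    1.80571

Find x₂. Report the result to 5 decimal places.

x₂ = 1.70000 − 1.80571·(1.70000 − 1.60000) / (1.80571 − 0.42485)
   = 1.70000 − (0.1805710)/(1.3808600) = 1.5692329

1.56923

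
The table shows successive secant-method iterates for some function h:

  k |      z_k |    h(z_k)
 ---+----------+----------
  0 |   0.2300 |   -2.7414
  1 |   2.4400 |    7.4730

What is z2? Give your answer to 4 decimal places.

0.8231

z2 = 2.4400 − 7.4730·(2.4400 − 0.2300) / (7.4730 − (-2.7414))
   = 2.4400 − (16.515330)/(10.214400) = 0.823133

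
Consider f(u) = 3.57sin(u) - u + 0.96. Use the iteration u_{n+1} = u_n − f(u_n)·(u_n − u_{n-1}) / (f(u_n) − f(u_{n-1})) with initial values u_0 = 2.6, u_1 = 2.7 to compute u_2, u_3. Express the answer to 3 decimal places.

f(2.6) = 0.20034, f(2.7) = -0.21425
u_2 = 2.70000 − (-0.21425)·(2.70000 − 2.60000) / (-0.21425 − 0.20034) = 2.70000 − (-0.02143)/(-0.41459) = 2.64832
f(2.64832) = 0.00211
u_3 = 2.64832 − 0.00211·(2.64832 − 2.70000) / (0.00211 − (-0.21425)) = 2.64832 − (-0.00011)/(0.21636) = 2.64882

2.648, 2.649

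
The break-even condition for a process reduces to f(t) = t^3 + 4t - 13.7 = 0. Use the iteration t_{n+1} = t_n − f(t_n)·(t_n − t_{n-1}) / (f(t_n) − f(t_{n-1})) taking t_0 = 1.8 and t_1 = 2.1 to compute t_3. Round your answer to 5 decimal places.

f(1.8) = -0.6680000, f(2.1) = 3.9610000
t_2 = 2.1000000 − 3.9610000·(2.1000000 − 1.8000000) / (3.9610000 − (-0.6680000)) = 2.1000000 − (1.1883000)/(4.6290000) = 1.8432923
f(1.8432923) = -0.0638279
t_3 = 1.8432923 − (-0.0638279)·(1.8432923 − 2.1000000) / (-0.0638279 − 3.9610000) = 1.8432923 − (0.0163851)/(-4.0248279) = 1.8473633

1.84736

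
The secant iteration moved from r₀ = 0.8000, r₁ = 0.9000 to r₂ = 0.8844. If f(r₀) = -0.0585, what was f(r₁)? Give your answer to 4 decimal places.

0.0108

The secant line through (0.8000, -0.0585) and (0.9000, f(r₁)) crosses zero at r₂ = 0.8844.
So (0.8000, -0.0585), (0.9000, f(r₁)), (0.8844, 0) are collinear:
f(r₁) = -0.0585 · (0.9000 − 0.8844) / (0.8000 − 0.8844) = -0.0585 · (0.015600)/(-0.084400) = 0.010813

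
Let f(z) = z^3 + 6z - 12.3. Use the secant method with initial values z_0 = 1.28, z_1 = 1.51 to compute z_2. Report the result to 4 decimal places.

f(1.28) = -2.522848, f(1.51) = 0.202951
z_2 = 1.510000 − 0.202951·(1.510000 − 1.280000) / (0.202951 − (-2.522848)) = 1.510000 − (0.046679)/(2.725799) = 1.492875

1.4929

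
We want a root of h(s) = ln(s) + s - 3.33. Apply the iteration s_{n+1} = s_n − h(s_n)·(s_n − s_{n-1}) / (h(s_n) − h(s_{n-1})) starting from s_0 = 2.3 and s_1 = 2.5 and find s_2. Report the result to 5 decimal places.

h(2.3) = -0.1970909, h(2.5) = 0.0862907
s_2 = 2.5000000 − 0.0862907·(2.5000000 − 2.3000000) / (0.0862907 − (-0.1970909)) = 2.5000000 − (0.0172581)/(0.2833816) = 2.4390993

2.43910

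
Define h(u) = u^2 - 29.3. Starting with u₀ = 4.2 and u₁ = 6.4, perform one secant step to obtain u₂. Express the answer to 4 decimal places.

h(4.2) = -11.660000, h(6.4) = 11.660000
u₂ = 6.400000 − 11.660000·(6.400000 − 4.200000) / (11.660000 − (-11.660000)) = 6.400000 − (25.652000)/(23.320000) = 5.300000

5.3000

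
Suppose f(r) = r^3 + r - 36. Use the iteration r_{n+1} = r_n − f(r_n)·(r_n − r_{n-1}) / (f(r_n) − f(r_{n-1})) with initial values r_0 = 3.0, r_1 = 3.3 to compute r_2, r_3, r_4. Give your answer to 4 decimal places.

3.1949, 3.2008, 3.2010

f(3.0) = -6.000000, f(3.3) = 3.237000
r_2 = 3.300000 − 3.237000·(3.300000 − 3.000000) / (3.237000 − (-6.000000)) = 3.300000 − (0.971100)/(9.237000) = 3.194868
f(3.194868) = -0.194520
r_3 = 3.194868 − (-0.194520)·(3.194868 − 3.300000) / (-0.194520 − 3.237000) = 3.194868 − (0.020450)/(-3.431520) = 3.200828
f(3.200828) = -0.005730
r_4 = 3.200828 − (-0.005730)·(3.200828 − 3.194868) / (-0.005730 − (-0.194520)) = 3.200828 − (-0.000034)/(0.188789) = 3.201009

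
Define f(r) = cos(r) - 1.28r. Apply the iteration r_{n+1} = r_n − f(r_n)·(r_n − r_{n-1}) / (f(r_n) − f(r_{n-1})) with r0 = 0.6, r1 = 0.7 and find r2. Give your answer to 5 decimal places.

f(0.6) = 0.0573356, f(0.7) = -0.1311578
r2 = 0.7000000 − (-0.1311578)·(0.7000000 − 0.6000000) / (-0.1311578 − 0.0573356) = 0.7000000 − (-0.0131158)/(-0.1884934) = 0.6304178

0.63042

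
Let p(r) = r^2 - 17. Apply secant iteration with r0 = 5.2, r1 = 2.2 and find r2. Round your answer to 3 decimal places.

3.843

p(5.2) = 10.04000, p(2.2) = -12.16000
r2 = 2.20000 − (-12.16000)·(2.20000 − 5.20000) / (-12.16000 − 10.04000) = 2.20000 − (36.48000)/(-22.20000) = 3.84324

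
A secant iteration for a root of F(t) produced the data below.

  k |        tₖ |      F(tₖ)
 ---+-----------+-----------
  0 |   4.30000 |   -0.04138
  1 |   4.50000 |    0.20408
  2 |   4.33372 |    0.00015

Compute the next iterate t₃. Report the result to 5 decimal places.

t₃ = 4.33372 − 0.00015·(4.33372 − 4.50000) / (0.00015 − 0.20408)
   = 4.33372 − (-0.0000249)/(-0.2039300) = 4.3335977

4.33360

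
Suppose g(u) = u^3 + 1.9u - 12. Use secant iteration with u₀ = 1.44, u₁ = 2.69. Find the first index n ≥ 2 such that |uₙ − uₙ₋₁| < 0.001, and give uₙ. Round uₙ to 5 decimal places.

n = 6, uₙ = 2.01430

g(1.44) = -6.2780160, g(2.69) = 12.5761090
u₂ = 2.6900000 − 12.5761090·(1.2500000)/(18.8541250) = 1.8562230;  |Δ| = 0.8337770
g(1.8562230) = -2.0774418
u₃ = 1.8562230 − (-2.0774418)·(-0.8337770)/(-14.6535508) = 1.9744280;  |Δ| = 0.1182050
g(1.9744280) = -0.5515441
u₄ = 1.9744280 − (-0.5515441)·(0.1182050)/(1.5258977) = 2.0171538;  |Δ| = 0.0427258
g(2.0171538) = 0.0402090
u₅ = 2.0171538 − 0.0402090·(0.0427258)/(0.5917530) = 2.0142507;  |Δ| = 0.0029032
g(2.0142507) = -0.0006943
u₆ = 2.0142507 − (-0.0006943)·(-0.0029032)/(-0.0409033) = 2.0142999;  |Δ| = 0.0000493
|u₆ − u₅| = 0.0000493 < 0.001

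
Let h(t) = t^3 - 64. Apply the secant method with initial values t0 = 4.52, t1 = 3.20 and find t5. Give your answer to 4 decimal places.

h(4.52) = 28.345408, h(3.20) = -31.232000
t2 = 3.200000 − (-31.232000)·(3.200000 − 4.520000) / (-31.232000 − 28.345408) = 3.200000 − (41.226240)/(-59.577408) = 3.891978
h(3.891978) = -5.046303
t3 = 3.891978 − (-5.046303)·(3.891978 − 3.200000) / (-5.046303 − (-31.232000)) = 3.891978 − (-3.491930)/(26.185697) = 4.025330
h(4.025330) = 1.223570
t4 = 4.025330 − 1.223570·(4.025330 − 3.891978) / (1.223570 − (-5.046303)) = 4.025330 − (0.163166)/(6.269873) = 3.999306
h(3.999306) = -0.033284
t5 = 3.999306 − (-0.033284)·(3.999306 − 4.025330) / (-0.033284 − 1.223570) = 3.999306 − (0.000866)/(-1.256854) = 3.999996

4.0000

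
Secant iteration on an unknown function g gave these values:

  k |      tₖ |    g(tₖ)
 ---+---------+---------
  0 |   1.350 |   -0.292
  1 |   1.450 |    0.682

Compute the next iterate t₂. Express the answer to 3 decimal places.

t₂ = 1.450 − 0.682·(1.450 − 1.350) / (0.682 − (-0.292))
   = 1.450 − (0.06820)/(0.97400) = 1.37998

1.380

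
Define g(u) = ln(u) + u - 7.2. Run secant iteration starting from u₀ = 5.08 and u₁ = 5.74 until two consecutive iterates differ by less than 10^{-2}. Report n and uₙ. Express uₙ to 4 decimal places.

n = 3, uₙ = 5.4960

g(5.08) = -0.494689, g(5.74) = 0.287459
u₂ = 5.740000 − 0.287459·(0.660000)/(0.782148) = 5.497433;  |Δ| = 0.242567
g(5.497433) = 0.001715
u₃ = 5.497433 − 0.001715·(-0.242567)/(-0.285745) = 5.495978;  |Δ| = 0.001455
|u₃ − u₂| = 0.001455 < 10^{-2}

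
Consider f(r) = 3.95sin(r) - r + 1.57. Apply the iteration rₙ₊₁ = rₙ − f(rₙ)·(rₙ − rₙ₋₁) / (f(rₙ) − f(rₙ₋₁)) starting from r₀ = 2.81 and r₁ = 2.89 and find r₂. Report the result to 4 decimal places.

2.8196

f(2.81) = 0.045920, f(2.89) = -0.336660
r₂ = 2.890000 − (-0.336660)·(2.890000 − 2.810000) / (-0.336660 − 0.045920) = 2.890000 − (-0.026933)/(-0.382580) = 2.819602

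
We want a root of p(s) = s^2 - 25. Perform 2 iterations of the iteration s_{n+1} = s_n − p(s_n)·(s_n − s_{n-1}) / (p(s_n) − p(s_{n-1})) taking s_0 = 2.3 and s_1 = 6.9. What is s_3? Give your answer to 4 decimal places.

4.9066

p(2.3) = -19.710000, p(6.9) = 22.610000
s_2 = 6.900000 − 22.610000·(6.900000 − 2.300000) / (22.610000 − (-19.710000)) = 6.900000 − (104.006000)/(42.320000) = 4.442391
p(4.442391) = -5.265159
s_3 = 4.442391 − (-5.265159)·(4.442391 − 6.900000) / (-5.265159 − 22.610000) = 4.442391 − (12.939702)/(-27.875159) = 4.906593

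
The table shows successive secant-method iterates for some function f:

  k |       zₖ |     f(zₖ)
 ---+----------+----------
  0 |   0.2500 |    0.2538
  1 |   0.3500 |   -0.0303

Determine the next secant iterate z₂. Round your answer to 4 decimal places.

z₂ = 0.3500 − (-0.0303)·(0.3500 − 0.2500) / (-0.0303 − 0.2538)
   = 0.3500 − (-0.003030)/(-0.284100) = 0.339335

0.3393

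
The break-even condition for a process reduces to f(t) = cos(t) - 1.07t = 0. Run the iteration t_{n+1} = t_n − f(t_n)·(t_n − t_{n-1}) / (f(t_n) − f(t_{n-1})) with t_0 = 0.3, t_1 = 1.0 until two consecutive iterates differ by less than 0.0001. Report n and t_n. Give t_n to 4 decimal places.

n = 5, t_n = 0.7092

f(0.3) = 0.634336, f(1.0) = -0.529698
t_2 = 1.000000 − (-0.529698)·(0.700000)/(-1.164034) = 0.681463;  |Δ| = 0.318537
f(0.681463) = 0.047487
t_3 = 0.681463 − 0.047487·(-0.318537)/(0.577185) = 0.707670;  |Δ| = 0.026207
f(0.707670) = 0.002672
t_4 = 0.707670 − 0.002672·(0.026207)/(-0.044815) = 0.709232;  |Δ| = 0.001562
f(0.709232) = -0.000017
t_5 = 0.709232 − (-0.000017)·(0.001562)/(-0.002688) = 0.709223;  |Δ| = 0.000010
|t_5 − t_4| = 0.000010 < 0.0001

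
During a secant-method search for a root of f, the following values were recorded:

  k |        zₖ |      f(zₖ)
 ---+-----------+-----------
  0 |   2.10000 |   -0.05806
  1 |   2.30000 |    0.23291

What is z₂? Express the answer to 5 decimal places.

z₂ = 2.30000 − 0.23291·(2.30000 − 2.10000) / (0.23291 − (-0.05806))
   = 2.30000 − (0.0465820)/(0.2909700) = 2.1399079

2.13991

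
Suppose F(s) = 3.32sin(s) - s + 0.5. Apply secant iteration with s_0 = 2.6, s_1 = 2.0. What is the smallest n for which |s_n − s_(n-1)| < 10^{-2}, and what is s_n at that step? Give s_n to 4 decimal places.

F(2.6) = -0.388535, F(2.0) = 1.518867
s_2 = 2.000000 − 1.518867·(-0.600000)/(1.907403) = 2.477781;  |Δ| = 0.477781
F(2.477781) = 0.067750
s_3 = 2.477781 − 0.067750·(0.477781)/(-1.451117) = 2.500087;  |Δ| = 0.022307
F(2.500087) = -0.013393
s_4 = 2.500087 − (-0.013393)·(0.022307)/(-0.081143) = 2.496406;  |Δ| = 0.003682
|s_4 − s_3| = 0.003682 < 10^{-2}

n = 4, s_n = 2.4964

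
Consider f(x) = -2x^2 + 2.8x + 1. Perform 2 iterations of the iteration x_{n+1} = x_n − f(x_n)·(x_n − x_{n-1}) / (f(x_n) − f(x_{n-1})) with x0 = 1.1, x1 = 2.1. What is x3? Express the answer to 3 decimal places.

1.671

f(1.1) = 1.66000, f(2.1) = -1.94000
x2 = 2.10000 − (-1.94000)·(2.10000 − 1.10000) / (-1.94000 − 1.66000) = 2.10000 − (-1.94000)/(-3.60000) = 1.56111
f(1.56111) = 0.49698
x3 = 1.56111 − 0.49698·(1.56111 − 2.10000) / (0.49698 − (-1.94000)) = 1.56111 − (-0.26781)/(2.43698) = 1.67101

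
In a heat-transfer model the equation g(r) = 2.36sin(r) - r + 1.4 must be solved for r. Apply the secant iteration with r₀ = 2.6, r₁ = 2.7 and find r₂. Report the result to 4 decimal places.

g(2.6) = 0.016583, g(2.7) = -0.291383
r₂ = 2.700000 − (-0.291383)·(2.700000 − 2.600000) / (-0.291383 − 0.016583) = 2.700000 − (-0.029138)/(-0.307967) = 2.605385

2.6054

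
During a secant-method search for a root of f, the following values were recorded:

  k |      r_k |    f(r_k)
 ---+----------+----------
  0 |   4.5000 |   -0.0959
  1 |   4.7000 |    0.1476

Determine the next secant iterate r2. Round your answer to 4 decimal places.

r2 = 4.7000 − 0.1476·(4.7000 − 4.5000) / (0.1476 − (-0.0959))
   = 4.7000 − (0.029520)/(0.243500) = 4.578768

4.5788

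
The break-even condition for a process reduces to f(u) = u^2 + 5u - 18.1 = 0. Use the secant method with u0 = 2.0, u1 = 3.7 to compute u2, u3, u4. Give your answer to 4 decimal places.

2.3832, 2.4287, 2.4346

f(2.0) = -4.100000, f(3.7) = 14.090000
u2 = 3.700000 − 14.090000·(3.700000 − 2.000000) / (14.090000 − (-4.100000)) = 3.700000 − (23.953000)/(18.190000) = 2.383178
f(2.383178) = -0.504577
u3 = 2.383178 − (-0.504577)·(2.383178 − 3.700000) / (-0.504577 − 14.090000) = 2.383178 − (0.664438)/(-14.594577) = 2.428704
f(2.428704) = -0.057877
u4 = 2.428704 − (-0.057877)·(2.428704 − 2.383178) / (-0.057877 − (-0.504577)) = 2.428704 − (-0.002635)/(0.446699) = 2.434603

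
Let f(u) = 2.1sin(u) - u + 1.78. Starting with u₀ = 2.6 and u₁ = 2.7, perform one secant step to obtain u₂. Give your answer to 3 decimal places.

f(2.6) = 0.26255, f(2.7) = -0.02250
u₂ = 2.70000 − (-0.02250)·(2.70000 − 2.60000) / (-0.02250 − 0.26255) = 2.70000 − (-0.00225)/(-0.28506) = 2.69211

2.692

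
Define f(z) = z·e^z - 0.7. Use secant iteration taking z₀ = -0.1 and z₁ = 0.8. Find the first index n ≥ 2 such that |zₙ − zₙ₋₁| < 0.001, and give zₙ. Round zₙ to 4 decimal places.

f(-0.1) = -0.790484, f(0.8) = 1.080433
z₂ = 0.800000 − 1.080433·(0.900000)/(1.870916) = 0.280260;  |Δ| = 0.519740
f(0.280260) = -0.329083
z₃ = 0.280260 − (-0.329083)·(-0.519740)/(-1.409515) = 0.401605;  |Δ| = 0.121345
f(0.401605) = -0.099913
z₄ = 0.401605 − (-0.099913)·(0.121345)/(0.229169) = 0.454509;  |Δ| = 0.052904
f(0.454509) = 0.016033
z₅ = 0.454509 − 0.016033·(0.052904)/(0.115946) = 0.447193;  |Δ| = 0.007316
f(0.447193) = -0.000627
z₆ = 0.447193 − (-0.000627)·(-0.007316)/(-0.016660) = 0.447469;  |Δ| = 0.000275
|z₆ − z₅| = 0.000275 < 0.001

n = 6, zₙ = 0.4475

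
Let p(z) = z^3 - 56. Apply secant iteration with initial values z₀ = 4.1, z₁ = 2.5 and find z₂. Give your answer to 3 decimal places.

3.712

p(4.1) = 12.92100, p(2.5) = -40.37500
z₂ = 2.50000 − (-40.37500)·(2.50000 − 4.10000) / (-40.37500 − 12.92100) = 2.50000 − (64.60000)/(-53.29600) = 3.71210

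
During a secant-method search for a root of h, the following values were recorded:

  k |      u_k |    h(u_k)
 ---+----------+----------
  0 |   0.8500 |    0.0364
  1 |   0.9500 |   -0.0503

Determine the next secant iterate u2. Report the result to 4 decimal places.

u2 = 0.9500 − (-0.0503)·(0.9500 − 0.8500) / (-0.0503 − 0.0364)
   = 0.9500 − (-0.005030)/(-0.086700) = 0.891984

0.8920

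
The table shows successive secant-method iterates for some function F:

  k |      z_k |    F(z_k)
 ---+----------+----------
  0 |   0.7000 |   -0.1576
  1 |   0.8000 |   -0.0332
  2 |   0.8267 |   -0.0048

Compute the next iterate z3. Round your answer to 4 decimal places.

z3 = 0.8267 − (-0.0048)·(0.8267 − 0.8000) / (-0.0048 − (-0.0332))
   = 0.8267 − (-0.000128)/(0.028400) = 0.831213

0.8312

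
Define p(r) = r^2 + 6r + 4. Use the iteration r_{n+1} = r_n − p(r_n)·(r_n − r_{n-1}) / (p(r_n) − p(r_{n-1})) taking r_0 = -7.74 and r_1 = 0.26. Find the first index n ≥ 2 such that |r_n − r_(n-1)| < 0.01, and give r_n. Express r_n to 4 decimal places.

p(-7.74) = 17.467600, p(0.26) = 5.627600
r_2 = 0.260000 − 5.627600·(8.000000)/(-11.840000) = 4.062432;  |Δ| = 3.802432
p(4.062432) = 44.877952
r_3 = 4.062432 − 44.877952·(3.802432)/(39.250352) = -0.285182;  |Δ| = 4.347614
p(-0.285182) = 2.370239
r_4 = -0.285182 − 2.370239·(-4.347614)/(-42.507713) = -0.527605;  |Δ| = 0.242424
p(-0.527605) = 1.112735
r_5 = -0.527605 − 1.112735·(-0.242424)/(-1.257504) = -0.742120;  |Δ| = 0.214515
p(-0.742120) = 0.098020
r_6 = -0.742120 − 0.098020·(-0.214515)/(-1.014715) = -0.762842;  |Δ| = 0.020722
p(-0.762842) = 0.004875
r_7 = -0.762842 − 0.004875·(-0.020722)/(-0.093146) = -0.763927;  |Δ| = 0.001084
|r_7 − r_6| = 0.001084 < 0.01

n = 7, r_n = -0.7639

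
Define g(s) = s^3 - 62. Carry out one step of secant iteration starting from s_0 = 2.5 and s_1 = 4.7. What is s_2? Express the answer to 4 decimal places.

g(2.5) = -46.375000, g(4.7) = 41.823000
s_2 = 4.700000 − 41.823000·(4.700000 − 2.500000) / (41.823000 − (-46.375000)) = 4.700000 − (92.010600)/(88.198000) = 3.656772

3.6568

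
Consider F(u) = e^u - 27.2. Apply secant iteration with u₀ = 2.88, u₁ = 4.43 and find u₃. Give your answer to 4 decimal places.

F(2.88) = -9.385727, F(4.43) = 56.731417
u₂ = 4.430000 − 56.731417·(4.430000 − 2.880000) / (56.731417 − (-9.385727)) = 4.430000 − (87.933696)/(66.117144) = 3.100032
F(3.100032) = -5.001342
u₃ = 3.100032 − (-5.001342)·(3.100032 − 4.430000) / (-5.001342 − 56.731417) = 3.100032 − (6.651626)/(-61.732759) = 3.207781

3.2078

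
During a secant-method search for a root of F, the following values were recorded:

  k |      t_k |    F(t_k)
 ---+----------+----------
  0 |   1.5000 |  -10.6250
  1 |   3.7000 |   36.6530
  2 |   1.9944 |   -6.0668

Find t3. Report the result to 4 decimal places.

t3 = 1.9944 − (-6.0668)·(1.9944 − 3.7000) / (-6.0668 − 36.6530)
   = 1.9944 − (10.347534)/(-42.719800) = 2.236619

2.2366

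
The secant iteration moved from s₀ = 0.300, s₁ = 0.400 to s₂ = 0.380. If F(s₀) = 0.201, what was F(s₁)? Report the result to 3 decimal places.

-0.050

The secant line through (0.300, 0.201) and (0.400, F(s₁)) crosses zero at s₂ = 0.380.
So (0.300, 0.201), (0.400, F(s₁)), (0.380, 0) are collinear:
F(s₁) = 0.201 · (0.400 − 0.380) / (0.300 − 0.380) = 0.201 · (0.02000)/(-0.08000) = -0.05025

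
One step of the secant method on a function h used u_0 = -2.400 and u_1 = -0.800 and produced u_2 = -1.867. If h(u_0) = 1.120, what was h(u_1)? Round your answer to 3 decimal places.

The secant line through (-2.400, 1.120) and (-0.800, h(u_1)) crosses zero at u_2 = -1.867.
So (-2.400, 1.120), (-0.800, h(u_1)), (-1.867, 0) are collinear:
h(u_1) = 1.120 · (-0.800 − (-1.867)) / (-2.400 − (-1.867)) = 1.120 · (1.06700)/(-0.53300) = -2.24210

-2.242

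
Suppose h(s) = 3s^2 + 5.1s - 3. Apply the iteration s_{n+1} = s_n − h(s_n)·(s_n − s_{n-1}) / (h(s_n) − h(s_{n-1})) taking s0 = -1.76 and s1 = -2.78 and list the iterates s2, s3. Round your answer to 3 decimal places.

h(-1.76) = -2.68320, h(-2.78) = 6.00720
s2 = -2.78000 − 6.00720·(-2.78000 − (-1.76000)) / (6.00720 − (-2.68320)) = -2.78000 − (-6.12734)/(8.69040) = -2.07493
h(-2.07493) = -0.66614
s3 = -2.07493 − (-0.66614)·(-2.07493 − (-2.78000)) / (-0.66614 − 6.00720) = -2.07493 − (-0.46968)/(-6.67334) = -2.14531

-2.075, -2.145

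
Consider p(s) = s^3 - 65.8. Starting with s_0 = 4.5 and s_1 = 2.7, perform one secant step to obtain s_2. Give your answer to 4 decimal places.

p(4.5) = 25.325000, p(2.7) = -46.117000
s_2 = 2.700000 − (-46.117000)·(2.700000 − 4.500000) / (-46.117000 − 25.325000) = 2.700000 − (83.010600)/(-71.442000) = 3.861930

3.8619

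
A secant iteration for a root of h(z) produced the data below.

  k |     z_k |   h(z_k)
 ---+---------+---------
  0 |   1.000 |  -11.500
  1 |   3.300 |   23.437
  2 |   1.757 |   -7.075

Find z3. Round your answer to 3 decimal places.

2.115

z3 = 1.757 − (-7.075)·(1.757 − 3.300) / (-7.075 − 23.437)
   = 1.757 − (10.91672)/(-30.51200) = 2.11478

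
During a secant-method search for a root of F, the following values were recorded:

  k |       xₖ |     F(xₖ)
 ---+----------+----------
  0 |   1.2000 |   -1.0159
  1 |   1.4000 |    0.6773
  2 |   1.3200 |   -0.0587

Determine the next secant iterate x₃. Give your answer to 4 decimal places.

x₃ = 1.3200 − (-0.0587)·(1.3200 − 1.4000) / (-0.0587 − 0.6773)
   = 1.3200 − (0.004696)/(-0.736000) = 1.326380

1.3264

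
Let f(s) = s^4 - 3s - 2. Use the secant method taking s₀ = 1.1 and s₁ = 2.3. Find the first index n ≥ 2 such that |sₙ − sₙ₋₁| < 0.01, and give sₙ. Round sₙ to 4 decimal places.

n = 7, sₙ = 1.6181

f(1.1) = -3.835900, f(2.3) = 19.084100
s₂ = 2.300000 − 19.084100·(1.200000)/(22.920000) = 1.300832;  |Δ| = 0.999168
f(1.300832) = -3.039075
s₃ = 1.300832 − (-3.039075)·(-0.999168)/(-22.123175) = 1.438089;  |Δ| = 0.137256
f(1.438089) = -2.037232
s₄ = 1.438089 − (-2.037232)·(0.137256)/(1.001843) = 1.717197;  |Δ| = 0.279108
f(1.717197) = 1.543631
s₅ = 1.717197 − 1.543631·(0.279108)/(3.580863) = 1.596880;  |Δ| = 0.120318
f(1.596880) = -0.288013
s₆ = 1.596880 − (-0.288013)·(-0.120318)/(-1.831644) = 1.615799;  |Δ| = 0.018919
f(1.615799) = -0.031090
s₇ = 1.615799 − (-0.031090)·(0.018919)/(0.256922) = 1.618088;  |Δ| = 0.002289
|s₇ − s₆| = 0.002289 < 0.01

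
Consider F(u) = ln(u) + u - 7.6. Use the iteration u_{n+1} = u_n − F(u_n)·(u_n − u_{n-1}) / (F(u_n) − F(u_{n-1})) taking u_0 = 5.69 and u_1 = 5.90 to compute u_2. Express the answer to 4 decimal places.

F(5.69) = -0.171290, F(5.90) = 0.074952
u_2 = 5.900000 − 0.074952·(5.900000 − 5.690000) / (0.074952 − (-0.171290)) = 5.900000 − (0.015740)/(0.246242) = 5.836079

5.8361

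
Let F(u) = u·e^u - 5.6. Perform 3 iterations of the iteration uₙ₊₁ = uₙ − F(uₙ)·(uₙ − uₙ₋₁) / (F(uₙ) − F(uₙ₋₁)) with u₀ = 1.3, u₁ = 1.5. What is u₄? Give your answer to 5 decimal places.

1.39202

F(1.3) = -0.8299143, F(1.5) = 1.1225336
u₂ = 1.5000000 − 1.1225336·(1.5000000 − 1.3000000) / (1.1225336 − (-0.8299143)) = 1.5000000 − (0.2245067)/(1.9524479) = 1.3850127
F(1.3850127) = -0.0670451
u₃ = 1.3850127 − (-0.0670451)·(1.3850127 − 1.5000000) / (-0.0670451 − 1.1225336) = 1.3850127 − (0.0077093)/(-1.1895787) = 1.3914934
F(1.3914934) = -0.0050131
u₄ = 1.3914934 − (-0.0050131)·(1.3914934 − 1.3850127) / (-0.0050131 − (-0.0670451)) = 1.3914934 − (-0.0000325)/(0.0620321) = 1.3920172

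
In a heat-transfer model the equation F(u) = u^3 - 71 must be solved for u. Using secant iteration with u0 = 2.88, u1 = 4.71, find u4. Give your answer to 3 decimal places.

F(2.88) = -47.11213, F(4.71) = 33.48711
u2 = 4.71000 − 33.48711·(4.71000 − 2.88000) / (33.48711 − (-47.11213)) = 4.71000 − (61.28141)/(80.59924) = 3.94968
F(3.94968) = -9.38522
u3 = 3.94968 − (-9.38522)·(3.94968 − 4.71000) / (-9.38522 − 33.48711) = 3.94968 − (7.13579)/(-42.87233) = 4.11612
F(4.11612) = -1.26285
u4 = 4.11612 − (-1.26285)·(4.11612 − 3.94968) / (-1.26285 − (-9.38522)) = 4.11612 − (-0.21019)/(8.12237) = 4.14200

4.142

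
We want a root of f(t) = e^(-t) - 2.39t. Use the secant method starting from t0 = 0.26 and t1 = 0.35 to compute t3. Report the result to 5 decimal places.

0.30761

f(0.26) = 0.1496516, f(0.35) = -0.1318119
t2 = 0.3500000 − (-0.1318119)·(0.3500000 − 0.2600000) / (-0.1318119 − 0.1496516) = 0.3500000 − (-0.0118631)/(-0.2814635) = 0.3078522
f(0.3078522) = -0.0007428
t3 = 0.3078522 − (-0.0007428)·(0.3078522 − 0.3500000) / (-0.0007428 − (-0.1318119)) = 0.3078522 − (0.0000313)/(0.1310692) = 0.3076133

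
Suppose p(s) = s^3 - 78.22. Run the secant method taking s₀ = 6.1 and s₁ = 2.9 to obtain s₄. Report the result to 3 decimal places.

4.246

p(6.1) = 148.76100, p(2.9) = -53.83100
s₂ = 2.90000 − (-53.83100)·(2.90000 − 6.10000) / (-53.83100 − 148.76100) = 2.90000 − (172.25920)/(-202.59200) = 3.75028
p(3.75028) = -25.47396
s₃ = 3.75028 − (-25.47396)·(3.75028 − 2.90000) / (-25.47396 − (-53.83100)) = 3.75028 − (-21.65991)/(28.35704) = 4.51410
p(4.51410) = 13.76456
s₄ = 4.51410 − 13.76456·(4.51410 − 3.75028) / (13.76456 − (-25.47396)) = 4.51410 − (10.51376)/(39.23852) = 4.24616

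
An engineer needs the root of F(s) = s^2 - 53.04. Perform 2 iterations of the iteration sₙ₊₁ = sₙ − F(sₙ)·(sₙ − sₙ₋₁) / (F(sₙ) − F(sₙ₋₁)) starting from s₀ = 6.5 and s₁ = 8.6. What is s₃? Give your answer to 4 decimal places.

F(6.5) = -10.790000, F(8.6) = 20.920000
s₂ = 8.600000 − 20.920000·(8.600000 − 6.500000) / (20.920000 − (-10.790000)) = 8.600000 − (43.932000)/(31.710000) = 7.214570
F(7.214570) = -0.989986
s₃ = 7.214570 − (-0.989986)·(7.214570 − 8.600000) / (-0.989986 − 20.920000) = 7.214570 − (1.371557)/(-21.909986) = 7.277169

7.2772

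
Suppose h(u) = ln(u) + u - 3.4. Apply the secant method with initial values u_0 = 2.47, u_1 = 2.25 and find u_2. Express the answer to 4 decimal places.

h(2.47) = -0.025782, h(2.25) = -0.339070
u_2 = 2.250000 − (-0.339070)·(2.250000 − 2.470000) / (-0.339070 − (-0.025782)) = 2.250000 − (0.074595)/(-0.313288) = 2.488105

2.4881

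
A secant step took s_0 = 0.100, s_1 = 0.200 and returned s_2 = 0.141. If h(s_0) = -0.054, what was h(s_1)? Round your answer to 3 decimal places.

0.078

The secant line through (0.100, -0.054) and (0.200, h(s_1)) crosses zero at s_2 = 0.141.
So (0.100, -0.054), (0.200, h(s_1)), (0.141, 0) are collinear:
h(s_1) = -0.054 · (0.200 − 0.141) / (0.100 − 0.141) = -0.054 · (0.05900)/(-0.04100) = 0.07771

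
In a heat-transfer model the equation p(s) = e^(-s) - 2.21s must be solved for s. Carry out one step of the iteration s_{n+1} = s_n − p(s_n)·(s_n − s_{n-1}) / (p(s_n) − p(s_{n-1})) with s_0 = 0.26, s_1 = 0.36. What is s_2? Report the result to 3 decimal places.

p(0.26) = 0.19645, p(0.36) = -0.09792
s_2 = 0.36000 − (-0.09792)·(0.36000 − 0.26000) / (-0.09792 − 0.19645) = 0.36000 − (-0.00979)/(-0.29438) = 0.32674

0.327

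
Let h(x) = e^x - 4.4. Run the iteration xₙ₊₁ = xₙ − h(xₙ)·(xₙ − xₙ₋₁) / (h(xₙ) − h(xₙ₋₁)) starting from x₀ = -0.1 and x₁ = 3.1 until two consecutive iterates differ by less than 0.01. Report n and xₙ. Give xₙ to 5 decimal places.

n = 8, xₙ = 1.48154

h(-0.1) = -3.4951626, h(3.1) = 17.7979513
x₂ = 3.1000000 − 17.7979513·(3.2000000)/(21.2931139) = 0.4252647;  |Δ| = 2.6747353
h(0.4252647) = -2.8700047
x₃ = 0.4252647 − (-2.8700047)·(-2.6747353)/(-20.6679560) = 0.7966852;  |Δ| = 0.3714205
h(0.7966852) = -2.1818241
x₄ = 0.7966852 − (-2.1818241)·(0.3714205)/(0.6881806) = 1.9742457;  |Δ| = 1.1775605
h(1.9742457) = 2.8011854
x₅ = 1.9742457 − 2.8011854·(1.1775605)/(4.9830095) = 1.3122832;  |Δ| = 0.6619625
h(1.3122832) = -0.6853547
x₆ = 1.3122832 − (-0.6853547)·(-0.6619625)/(-3.4865401) = 1.4424062;  |Δ| = 0.1301230
h(1.4424062) = -0.1691361
x₇ = 1.4424062 − (-0.1691361)·(0.1301230)/(0.5162186) = 1.4850403;  |Δ| = 0.0426341
h(1.4850403) = 0.0151432
x₈ = 1.4850403 − 0.0151432·(0.0426341)/(0.1842793) = 1.4815368;  |Δ| = 0.0035035
|x₈ − x₇| = 0.0035035 < 0.01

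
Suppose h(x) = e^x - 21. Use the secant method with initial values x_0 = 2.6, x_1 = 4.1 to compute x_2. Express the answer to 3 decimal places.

h(2.6) = -7.53626, h(4.1) = 39.34029
x_2 = 4.10000 − 39.34029·(4.10000 − 2.60000) / (39.34029 − (-7.53626)) = 4.10000 − (59.01043)/(46.87655) = 2.84115

2.841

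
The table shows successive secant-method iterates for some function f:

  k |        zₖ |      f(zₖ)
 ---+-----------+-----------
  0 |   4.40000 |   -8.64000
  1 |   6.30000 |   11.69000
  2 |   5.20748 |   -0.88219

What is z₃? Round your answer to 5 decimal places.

5.28414

z₃ = 5.20748 − (-0.88219)·(5.20748 − 6.30000) / (-0.88219 − 11.69000)
   = 5.20748 − (0.9638102)/(-12.5721900) = 5.2841421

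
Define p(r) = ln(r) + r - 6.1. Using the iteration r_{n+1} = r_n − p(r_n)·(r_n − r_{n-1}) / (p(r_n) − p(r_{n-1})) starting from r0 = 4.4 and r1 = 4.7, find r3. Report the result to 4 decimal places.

4.5786

p(4.4) = -0.218395, p(4.7) = 0.147563
r2 = 4.700000 − 0.147563·(4.700000 − 4.400000) / (0.147563 − (-0.218395)) = 4.700000 − (0.044269)/(0.365958) = 4.579033
p(4.579033) = 0.000521
r3 = 4.579033 − 0.000521·(4.579033 − 4.700000) / (0.000521 − 0.147563) = 4.579033 − (-0.000063)/(-0.147041) = 4.578605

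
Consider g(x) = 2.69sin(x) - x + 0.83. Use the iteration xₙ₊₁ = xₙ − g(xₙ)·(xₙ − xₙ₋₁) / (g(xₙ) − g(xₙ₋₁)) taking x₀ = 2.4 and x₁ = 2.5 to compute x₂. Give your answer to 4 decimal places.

2.4804

g(2.4) = 0.246996, g(2.5) = -0.060110
x₂ = 2.500000 − (-0.060110)·(2.500000 − 2.400000) / (-0.060110 − 0.246996) = 2.500000 − (-0.006011)/(-0.307106) = 2.480427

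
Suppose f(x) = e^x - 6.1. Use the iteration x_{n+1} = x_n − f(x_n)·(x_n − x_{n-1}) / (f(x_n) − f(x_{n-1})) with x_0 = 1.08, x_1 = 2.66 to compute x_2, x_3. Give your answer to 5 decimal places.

f(1.08) = -3.1553204, f(2.66) = 8.1962891
x_2 = 2.6600000 − 8.1962891·(2.6600000 − 1.0800000) / (8.1962891 − (-3.1553204)) = 2.6600000 − (12.9501368)/(11.3516095) = 1.5191806
f(1.5191806) = -1.5315199
x_3 = 1.5191806 − (-1.5315199)·(1.5191806 − 2.6600000) / (-1.5315199 − 8.1962891) = 1.5191806 − (1.7471877)/(-9.7278090) = 1.6987881

1.51918, 1.69879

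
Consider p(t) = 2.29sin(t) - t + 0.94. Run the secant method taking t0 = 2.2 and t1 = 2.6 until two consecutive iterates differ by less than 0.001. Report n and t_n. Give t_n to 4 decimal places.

p(2.2) = 0.591457, p(2.6) = -0.479502
t2 = 2.600000 − (-0.479502)·(0.400000)/(-1.070959) = 2.420907;  |Δ| = 0.179093
p(2.420907) = 0.030263
t3 = 2.420907 − 0.030263·(-0.179093)/(0.509765) = 2.431539;  |Δ| = 0.010632
p(2.431539) = 0.001252
t4 = 2.431539 − 0.001252·(0.010632)/(-0.029011) = 2.431998;  |Δ| = 0.000459
|t4 − t3| = 0.000459 < 0.001

n = 4, t_n = 2.4320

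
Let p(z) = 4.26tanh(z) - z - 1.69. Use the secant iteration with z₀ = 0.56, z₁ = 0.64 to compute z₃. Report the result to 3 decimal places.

0.601

p(0.56) = -0.08602, p(0.64) = 0.07647
z₂ = 0.64000 − 0.07647·(0.64000 − 0.56000) / (0.07647 − (-0.08602)) = 0.64000 − (0.00612)/(0.16249) = 0.60235
p(0.60235) = 0.00259
z₃ = 0.60235 − 0.00259·(0.60235 − 0.64000) / (0.00259 − 0.07647) = 0.60235 − (-0.00010)/(-0.07388) = 0.60103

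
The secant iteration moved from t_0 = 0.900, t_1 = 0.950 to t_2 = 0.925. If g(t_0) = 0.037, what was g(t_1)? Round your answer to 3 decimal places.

The secant line through (0.900, 0.037) and (0.950, g(t_1)) crosses zero at t_2 = 0.925.
So (0.900, 0.037), (0.950, g(t_1)), (0.925, 0) are collinear:
g(t_1) = 0.037 · (0.950 − 0.925) / (0.900 − 0.925) = 0.037 · (0.02500)/(-0.02500) = -0.03700

-0.037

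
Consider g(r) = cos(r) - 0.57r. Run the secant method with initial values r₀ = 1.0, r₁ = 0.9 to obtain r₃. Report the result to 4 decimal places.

0.9789

g(1.0) = -0.029698, g(0.9) = 0.108610
r₂ = 0.900000 − 0.108610·(0.900000 − 1.000000) / (0.108610 − (-0.029698)) = 0.900000 − (-0.010861)/(0.138308) = 0.978528
g(0.978528) = 0.000484
r₃ = 0.978528 − 0.000484·(0.978528 − 0.900000) / (0.000484 − 0.108610) = 0.978528 − (0.000038)/(-0.108126) = 0.978879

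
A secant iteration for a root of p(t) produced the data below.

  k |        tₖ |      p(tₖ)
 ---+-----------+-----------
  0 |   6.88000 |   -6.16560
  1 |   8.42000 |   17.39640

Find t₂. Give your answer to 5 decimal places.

t₂ = 8.42000 − 17.39640·(8.42000 − 6.88000) / (17.39640 − (-6.16560))
   = 8.42000 − (26.7904560)/(23.5620000) = 7.2829804

7.28298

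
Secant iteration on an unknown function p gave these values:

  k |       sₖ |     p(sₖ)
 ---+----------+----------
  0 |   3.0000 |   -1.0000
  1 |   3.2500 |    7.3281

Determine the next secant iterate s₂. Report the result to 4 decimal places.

3.0300

s₂ = 3.2500 − 7.3281·(3.2500 − 3.0000) / (7.3281 − (-1.0000))
   = 3.2500 − (1.832025)/(8.328100) = 3.030019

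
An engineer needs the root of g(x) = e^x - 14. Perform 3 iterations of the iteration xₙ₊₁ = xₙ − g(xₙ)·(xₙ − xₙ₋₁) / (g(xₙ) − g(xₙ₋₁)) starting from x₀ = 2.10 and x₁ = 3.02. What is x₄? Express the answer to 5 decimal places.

g(2.10) = -5.8338301, g(3.02) = 6.4912917
x₂ = 3.0200000 − 6.4912917·(3.0200000 − 2.1000000) / (6.4912917 − (-5.8338301)) = 3.0200000 − (5.9719883)/(12.3251218) = 2.5354621
g(2.5354621) = -1.3777375
x₃ = 2.5354621 − (-1.3777375)·(2.5354621 − 3.0200000) / (-1.3777375 − 6.4912917) = 2.5354621 − (0.6675660)/(-7.8690292) = 2.6202967
g(2.6202967) = -0.2602000
x₄ = 2.6202967 − (-0.2602000)·(2.6202967 − 2.5354621) / (-0.2602000 − (-1.3777375)) = 2.6202967 − (-0.0220740)/(1.1175374) = 2.6400491

2.64005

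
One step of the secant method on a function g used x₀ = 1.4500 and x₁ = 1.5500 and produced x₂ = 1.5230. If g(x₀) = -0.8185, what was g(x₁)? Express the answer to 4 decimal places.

0.3027

The secant line through (1.4500, -0.8185) and (1.5500, g(x₁)) crosses zero at x₂ = 1.5230.
So (1.4500, -0.8185), (1.5500, g(x₁)), (1.5230, 0) are collinear:
g(x₁) = -0.8185 · (1.5500 − 1.5230) / (1.4500 − 1.5230) = -0.8185 · (0.027000)/(-0.073000) = 0.302733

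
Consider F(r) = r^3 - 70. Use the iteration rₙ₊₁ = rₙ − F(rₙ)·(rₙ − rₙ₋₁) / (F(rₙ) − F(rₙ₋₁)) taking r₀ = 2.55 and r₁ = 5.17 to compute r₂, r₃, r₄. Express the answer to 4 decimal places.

3.7009, 4.0251, 4.1320

F(2.55) = -53.418625, F(5.17) = 68.188413
r₂ = 5.170000 − 68.188413·(5.170000 − 2.550000) / (68.188413 − (-53.418625)) = 5.170000 − (178.653642)/(121.607038) = 3.700894
F(3.700894) = -19.310279
r₃ = 3.700894 − (-19.310279)·(3.700894 − 5.170000) / (-19.310279 − 68.188413) = 3.700894 − (28.368849)/(-87.498692) = 4.025114
F(4.025114) = -4.786936
r₄ = 4.025114 − (-4.786936)·(4.025114 − 3.700894) / (-4.786936 − (-19.310279)) = 4.025114 − (-1.552022)/(14.523343) = 4.131978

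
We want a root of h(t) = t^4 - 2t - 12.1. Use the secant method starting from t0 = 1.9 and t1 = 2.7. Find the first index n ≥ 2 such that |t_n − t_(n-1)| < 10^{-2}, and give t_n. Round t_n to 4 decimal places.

n = 5, t_n = 2.0033

h(1.9) = -2.867900, h(2.7) = 35.644100
t2 = 2.700000 − 35.644100·(0.800000)/(38.512000) = 1.959574;  |Δ| = 0.740426
h(1.959574) = -1.274079
t3 = 1.959574 − (-1.274079)·(-0.740426)/(-36.918179) = 1.985127;  |Δ| = 0.025553
h(1.985127) = -0.540910
t4 = 1.985127 − (-0.540910)·(0.025553)/(0.733169) = 2.003979;  |Δ| = 0.018852
h(2.003979) = 0.019749
t5 = 2.003979 − 0.019749·(0.018852)/(0.560659) = 2.003315;  |Δ| = 0.000664
|t5 − t4| = 0.000664 < 10^{-2}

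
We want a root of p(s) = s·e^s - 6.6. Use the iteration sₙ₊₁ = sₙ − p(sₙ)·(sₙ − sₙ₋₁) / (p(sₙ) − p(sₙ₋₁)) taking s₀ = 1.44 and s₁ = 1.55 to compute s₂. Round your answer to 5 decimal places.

p(1.44) = -0.5221980, p(1.55) = 0.7027788
s₂ = 1.5500000 − 0.7027788·(1.5500000 − 1.4400000) / (0.7027788 − (-0.5221980)) = 1.5500000 − (0.0773057)/(1.2249768) = 1.4868921

1.48689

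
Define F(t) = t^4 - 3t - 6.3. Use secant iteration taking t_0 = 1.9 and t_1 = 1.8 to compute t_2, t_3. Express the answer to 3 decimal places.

F(1.9) = 1.03210, F(1.8) = -1.20240
t_2 = 1.80000 − (-1.20240)·(1.80000 − 1.90000) / (-1.20240 − 1.03210) = 1.80000 − (0.12024)/(-2.23450) = 1.85381
F(1.85381) = -0.05112
t_3 = 1.85381 − (-0.05112)·(1.85381 − 1.80000) / (-0.05112 − (-1.20240)) = 1.85381 − (-0.00275)/(1.15128) = 1.85620

1.854, 1.856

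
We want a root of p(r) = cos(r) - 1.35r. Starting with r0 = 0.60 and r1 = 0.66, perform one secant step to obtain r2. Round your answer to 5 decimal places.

p(0.60) = 0.0153356, p(0.66) = -0.1010078
r2 = 0.6600000 − (-0.1010078)·(0.6600000 − 0.6000000) / (-0.1010078 − 0.0153356) = 0.6600000 − (-0.0060605)/(-0.1163434) = 0.6079088

0.60791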